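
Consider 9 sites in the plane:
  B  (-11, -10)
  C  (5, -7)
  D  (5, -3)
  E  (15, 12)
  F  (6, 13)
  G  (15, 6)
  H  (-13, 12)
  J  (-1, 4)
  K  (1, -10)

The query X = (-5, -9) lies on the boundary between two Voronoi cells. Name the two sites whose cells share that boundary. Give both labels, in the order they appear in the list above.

Squared distances from X to each site:
|XB|² = (-5−(-11))² + (-9−(-10))² = 36 + 1 = 37
|XC|² = (-5−5)² + (-9−(-7))² = 100 + 4 = 104
|XD|² = (-5−5)² + (-9−(-3))² = 100 + 36 = 136
|XE|² = (-5−15)² + (-9−12)² = 400 + 441 = 841
|XF|² = (-5−6)² + (-9−13)² = 121 + 484 = 605
|XG|² = (-5−15)² + (-9−6)² = 400 + 225 = 625
|XH|² = (-5−(-13))² + (-9−12)² = 64 + 441 = 505
|XJ|² = (-5−(-1))² + (-9−4)² = 16 + 169 = 185
|XK|² = (-5−1)² + (-9−(-10))² = 36 + 1 = 37
X is equidistant from B and K (both at squared distance 37), and every other site is strictly farther — so X lies on the B–K Voronoi edge.

B and K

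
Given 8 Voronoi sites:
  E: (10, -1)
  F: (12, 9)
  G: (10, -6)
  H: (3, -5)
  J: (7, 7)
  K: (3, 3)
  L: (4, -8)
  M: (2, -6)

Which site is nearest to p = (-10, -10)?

M

Since √ is increasing, it suffices to compare squared distances:
|pE|² = (-10−10)² + (-10−(-1))² = 400 + 81 = 481
|pF|² = (-10−12)² + (-10−9)² = 484 + 361 = 845
|pG|² = (-10−10)² + (-10−(-6))² = 400 + 16 = 416
|pH|² = (-10−3)² + (-10−(-5))² = 169 + 25 = 194
|pJ|² = (-10−7)² + (-10−7)² = 289 + 289 = 578
|pK|² = (-10−3)² + (-10−3)² = 169 + 169 = 338
|pL|² = (-10−4)² + (-10−(-8))² = 196 + 4 = 200
|pM|² = (-10−2)² + (-10−(-6))² = 144 + 16 = 160
Minimum is at M.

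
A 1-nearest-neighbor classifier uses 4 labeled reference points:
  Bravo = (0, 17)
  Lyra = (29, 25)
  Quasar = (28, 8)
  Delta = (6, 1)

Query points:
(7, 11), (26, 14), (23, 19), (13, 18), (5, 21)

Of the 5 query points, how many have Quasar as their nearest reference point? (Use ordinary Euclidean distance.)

(7, 11) — d² to each: Bravo:85, Lyra:680, Quasar:450, Delta:101 → nearest is Bravo
(26, 14) — d² to each: Bravo:685, Lyra:130, Quasar:40, Delta:569 → nearest is Quasar
(23, 19) — d² to each: Bravo:533, Lyra:72, Quasar:146, Delta:613 → nearest is Lyra
(13, 18) — d² to each: Bravo:170, Lyra:305, Quasar:325, Delta:338 → nearest is Bravo
(5, 21) — d² to each: Bravo:41, Lyra:592, Quasar:698, Delta:401 → nearest is Bravo
1 of the 5 points has Quasar as nearest.

1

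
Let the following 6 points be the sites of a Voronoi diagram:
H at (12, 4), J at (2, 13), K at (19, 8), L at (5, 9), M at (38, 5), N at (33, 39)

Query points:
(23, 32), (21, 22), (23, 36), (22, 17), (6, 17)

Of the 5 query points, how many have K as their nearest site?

(23, 32) — d² to each: H:905, J:802, K:592, L:853, M:954, N:149 → nearest is N
(21, 22) — d² to each: H:405, J:442, K:200, L:425, M:578, N:433 → nearest is K
(23, 36) — d² to each: H:1145, J:970, K:800, L:1053, M:1186, N:109 → nearest is N
(22, 17) — d² to each: H:269, J:416, K:90, L:353, M:400, N:605 → nearest is K
(6, 17) — d² to each: H:205, J:32, K:250, L:65, M:1168, N:1213 → nearest is J
2 of the 5 points have K as nearest.

2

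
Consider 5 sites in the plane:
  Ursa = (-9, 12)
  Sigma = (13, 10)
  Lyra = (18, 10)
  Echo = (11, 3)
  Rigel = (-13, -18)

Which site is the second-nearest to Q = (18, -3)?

Compare squared distances (the ordering matches that of the actual distances):
d²(Q, Ursa) = 729 + 225 = 954
d²(Q, Sigma) = 25 + 169 = 194
d²(Q, Lyra) = 0 + 169 = 169
d²(Q, Echo) = 49 + 36 = 85
d²(Q, Rigel) = 961 + 225 = 1186
Sorted ascending: Echo, Lyra, Sigma, … — the second-nearest is Lyra.

Lyra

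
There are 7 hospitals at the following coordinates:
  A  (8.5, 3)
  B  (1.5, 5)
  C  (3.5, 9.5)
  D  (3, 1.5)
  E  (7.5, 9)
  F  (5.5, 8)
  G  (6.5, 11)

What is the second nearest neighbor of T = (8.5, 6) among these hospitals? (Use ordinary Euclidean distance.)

E

Compare squared distances (the ordering matches that of the actual distances):
|TA|² = (8.5−8.5)² + (6−3)² = 0 + 9 = 9
|TB|² = (8.5−1.5)² + (6−5)² = 49 + 1 = 50
|TC|² = (8.5−3.5)² + (6−9.5)² = 25 + 12.25 = 37.25
|TD|² = (8.5−3)² + (6−1.5)² = 30.25 + 20.25 = 50.5
|TE|² = (8.5−7.5)² + (6−9)² = 1 + 9 = 10
|TF|² = (8.5−5.5)² + (6−8)² = 9 + 4 = 13
|TG|² = (8.5−6.5)² + (6−11)² = 4 + 25 = 29
Sorted ascending: A, E, F, … — the second-nearest is E.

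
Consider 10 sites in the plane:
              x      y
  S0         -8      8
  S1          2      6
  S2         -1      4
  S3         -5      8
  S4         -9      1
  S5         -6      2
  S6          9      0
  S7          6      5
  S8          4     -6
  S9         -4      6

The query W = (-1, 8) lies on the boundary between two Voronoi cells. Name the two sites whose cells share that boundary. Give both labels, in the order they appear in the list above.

Squared distances from W to each site:
|WS0|² = 49 + 0 = 49
|WS1|² = 9 + 4 = 13
|WS2|² = 0 + 16 = 16
|WS3|² = 16 + 0 = 16
|WS4|² = 64 + 49 = 113
|WS5|² = 25 + 36 = 61
|WS6|² = 100 + 64 = 164
|WS7|² = 49 + 9 = 58
|WS8|² = 25 + 196 = 221
|WS9|² = 9 + 4 = 13
W is equidistant from S1 and S9 (both at squared distance 13), and every other site is strictly farther — so W lies on the S1–S9 Voronoi edge.

S1 and S9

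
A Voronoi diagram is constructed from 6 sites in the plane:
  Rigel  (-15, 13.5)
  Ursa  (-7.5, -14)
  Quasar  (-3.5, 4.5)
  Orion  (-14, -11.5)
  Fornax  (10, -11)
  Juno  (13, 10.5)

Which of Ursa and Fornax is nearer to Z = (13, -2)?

Compare squared distances:
d²(Z, Ursa) = (13−(-7.5))² + (-2−(-14))² = 420.25 + 144 = 564.25
d²(Z, Fornax) = (13−10)² + (-2−(-11))² = 9 + 81 = 90
564.25 > 90, so Fornax is closer.

Fornax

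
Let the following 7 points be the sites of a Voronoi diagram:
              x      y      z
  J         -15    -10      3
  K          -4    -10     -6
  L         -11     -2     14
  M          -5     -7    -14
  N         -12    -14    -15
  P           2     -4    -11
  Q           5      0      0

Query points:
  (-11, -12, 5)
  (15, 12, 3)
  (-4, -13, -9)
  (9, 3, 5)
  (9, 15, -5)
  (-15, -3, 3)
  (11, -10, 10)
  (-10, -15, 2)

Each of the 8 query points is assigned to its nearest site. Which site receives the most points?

(-11, -12, 5) — d² to each: J:24, K:174, L:181, M:422, N:405, P:489, Q:425 → nearest is J
(15, 12, 3) — d² to each: J:1384, K:926, L:993, M:1050, N:1729, P:621, Q:253 → nearest is Q
(-4, -13, -9) — d² to each: J:274, K:18, L:699, M:62, N:101, P:121, Q:331 → nearest is K
(9, 3, 5) — d² to each: J:749, K:459, L:506, M:657, N:1130, P:354, Q:50 → nearest is Q
(9, 15, -5) — d² to each: J:1265, K:795, L:1050, M:761, N:1382, P:446, Q:266 → nearest is Q
(-15, -3, 3) — d² to each: J:49, K:251, L:138, M:405, N:454, P:486, Q:418 → nearest is J
(11, -10, 10) — d² to each: J:725, K:481, L:564, M:841, N:1170, P:558, Q:236 → nearest is Q
(-10, -15, 2) — d² to each: J:51, K:125, L:314, M:345, N:294, P:434, Q:454 → nearest is J
Tally — J:3, K:1, Q:4. Q captures the most (4).

Q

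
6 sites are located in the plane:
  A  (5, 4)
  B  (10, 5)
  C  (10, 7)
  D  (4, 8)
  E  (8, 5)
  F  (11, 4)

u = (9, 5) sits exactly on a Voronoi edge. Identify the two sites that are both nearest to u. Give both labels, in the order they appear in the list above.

B and E

Squared distances from u to each site:
|uA|² = (9−5)² + (5−4)² = 16 + 1 = 17
|uB|² = (9−10)² + (5−5)² = 1 + 0 = 1
|uC|² = (9−10)² + (5−7)² = 1 + 4 = 5
|uD|² = (9−4)² + (5−8)² = 25 + 9 = 34
|uE|² = (9−8)² + (5−5)² = 1 + 0 = 1
|uF|² = (9−11)² + (5−4)² = 4 + 1 = 5
u is equidistant from B and E (both at squared distance 1), and every other site is strictly farther — so u lies on the B–E Voronoi edge.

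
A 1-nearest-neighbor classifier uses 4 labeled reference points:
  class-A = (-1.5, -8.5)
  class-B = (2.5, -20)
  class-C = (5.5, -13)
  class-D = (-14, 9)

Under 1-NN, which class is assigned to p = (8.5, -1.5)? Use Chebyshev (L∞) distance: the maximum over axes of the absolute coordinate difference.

class-A

d(p, class-A) = max(10, 7) = 10
d(p, class-B) = max(6, 18.5) = 18.5
d(p, class-C) = max(3, 11.5) = 11.5
d(p, class-D) = max(22.5, 10.5) = 22.5
The smallest is to class-A, so p lies in the Voronoi region of class-A.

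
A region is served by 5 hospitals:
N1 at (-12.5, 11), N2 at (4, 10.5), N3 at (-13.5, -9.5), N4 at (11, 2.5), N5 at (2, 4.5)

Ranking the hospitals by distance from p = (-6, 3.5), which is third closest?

Since √ is increasing, it suffices to compare squared distances:
|pN1|² = (-6−(-12.5))² + (3.5−11)² = 42.25 + 56.25 = 98.5
|pN2|² = (-6−4)² + (3.5−10.5)² = 100 + 49 = 149
|pN3|² = (-6−(-13.5))² + (3.5−(-9.5))² = 56.25 + 169 = 225.25
|pN4|² = (-6−11)² + (3.5−2.5)² = 289 + 1 = 290
|pN5|² = (-6−2)² + (3.5−4.5)² = 64 + 1 = 65
Sorted ascending: N5, N1, N2, N3, … — the third-nearest is N2.

N2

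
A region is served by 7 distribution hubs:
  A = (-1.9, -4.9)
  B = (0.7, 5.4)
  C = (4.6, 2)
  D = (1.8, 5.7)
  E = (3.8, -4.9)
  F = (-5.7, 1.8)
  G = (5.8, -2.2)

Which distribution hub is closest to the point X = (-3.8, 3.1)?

Compare squared distances (the ordering matches that of the actual distances):
|XA|² = (-3.8−(-1.9))² + (3.1−(-4.9))² = 3.61 + 64 = 67.61
|XB|² = (-3.8−0.7)² + (3.1−5.4)² = 20.25 + 5.29 = 25.54
|XC|² = (-3.8−4.6)² + (3.1−2)² = 70.56 + 1.21 = 71.77
|XD|² = (-3.8−1.8)² + (3.1−5.7)² = 31.36 + 6.76 = 38.12
|XE|² = (-3.8−3.8)² + (3.1−(-4.9))² = 57.76 + 64 = 121.76
|XF|² = (-3.8−(-5.7))² + (3.1−1.8)² = 3.61 + 1.69 = 5.3
|XG|² = (-3.8−5.8)² + (3.1−(-2.2))² = 92.16 + 28.09 = 120.25
The smallest is to F, so X lies in the Voronoi region of F.

F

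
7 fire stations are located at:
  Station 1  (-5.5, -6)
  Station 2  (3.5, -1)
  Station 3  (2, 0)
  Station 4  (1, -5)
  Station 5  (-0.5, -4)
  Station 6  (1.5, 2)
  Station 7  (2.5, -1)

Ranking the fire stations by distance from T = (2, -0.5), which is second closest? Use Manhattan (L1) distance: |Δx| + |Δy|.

d(T, Station 1) = |2−(-5.5)| + |-0.5−(-6)| = 7.5 + 5.5 = 13
d(T, Station 2) = |2−3.5| + |-0.5−(-1)| = 1.5 + 0.5 = 2
d(T, Station 3) = |2−2| + |-0.5−0| = 0 + 0.5 = 0.5
d(T, Station 4) = |2−1| + |-0.5−(-5)| = 1 + 4.5 = 5.5
d(T, Station 5) = |2−(-0.5)| + |-0.5−(-4)| = 2.5 + 3.5 = 6
d(T, Station 6) = |2−1.5| + |-0.5−2| = 0.5 + 2.5 = 3
d(T, Station 7) = |2−2.5| + |-0.5−(-1)| = 0.5 + 0.5 = 1
Sorted ascending: Station 3, Station 7, Station 2, … — the second-nearest is Station 7.

Station 7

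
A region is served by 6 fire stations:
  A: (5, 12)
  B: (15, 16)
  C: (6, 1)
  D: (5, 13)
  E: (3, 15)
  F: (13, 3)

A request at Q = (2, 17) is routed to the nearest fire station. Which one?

E

Compare squared distances (the ordering matches that of the actual distances):
|QA|² = (2−5)² + (17−12)² = 9 + 25 = 34
|QB|² = (2−15)² + (17−16)² = 169 + 1 = 170
|QC|² = (2−6)² + (17−1)² = 16 + 256 = 272
|QD|² = (2−5)² + (17−13)² = 9 + 16 = 25
|QE|² = (2−3)² + (17−15)² = 1 + 4 = 5
|QF|² = (2−13)² + (17−3)² = 121 + 196 = 317
E is nearest.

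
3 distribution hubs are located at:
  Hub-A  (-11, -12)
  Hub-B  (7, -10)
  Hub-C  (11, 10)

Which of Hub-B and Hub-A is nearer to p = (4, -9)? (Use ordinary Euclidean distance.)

Hub-B

Compare squared distances:
d²(p, Hub-B) = (4−7)² + (-9−(-10))² = 9 + 1 = 10
d²(p, Hub-A) = (4−(-11))² + (-9−(-12))² = 225 + 9 = 234
10 < 234, so Hub-B is closer.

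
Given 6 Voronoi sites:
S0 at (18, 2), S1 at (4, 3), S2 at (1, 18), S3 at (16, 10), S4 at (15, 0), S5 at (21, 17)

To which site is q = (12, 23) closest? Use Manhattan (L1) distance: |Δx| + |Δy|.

S5

d(q,S0) = 6 + 21 = 27
d(q,S1) = 8 + 20 = 28
d(q,S2) = 11 + 5 = 16
d(q,S3) = 4 + 13 = 17
d(q,S4) = 3 + 23 = 26
d(q,S5) = 9 + 6 = 15
S5 is nearest.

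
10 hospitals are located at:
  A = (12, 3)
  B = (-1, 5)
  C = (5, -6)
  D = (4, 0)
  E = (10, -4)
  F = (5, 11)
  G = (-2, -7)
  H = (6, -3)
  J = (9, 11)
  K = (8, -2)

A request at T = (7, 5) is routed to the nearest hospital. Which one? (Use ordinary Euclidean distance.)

Squared Euclidean distances:
|TA|² = 25 + 4 = 29
|TB|² = 64 + 0 = 64
|TC|² = 4 + 121 = 125
|TD|² = 9 + 25 = 34
|TE|² = 9 + 81 = 90
|TF|² = 4 + 36 = 40
|TG|² = 81 + 144 = 225
|TH|² = 1 + 64 = 65
|TJ|² = 4 + 36 = 40
|TK|² = 1 + 49 = 50
Minimum is at A.

A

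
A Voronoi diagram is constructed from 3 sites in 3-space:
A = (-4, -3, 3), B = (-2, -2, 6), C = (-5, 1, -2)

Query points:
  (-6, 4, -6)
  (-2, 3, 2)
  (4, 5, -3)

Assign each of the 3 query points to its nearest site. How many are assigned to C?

(-6, 4, -6) — d² to each: A:134, B:196, C:26 → nearest is C
(-2, 3, 2) — d² to each: A:41, B:41, C:29 → nearest is C
(4, 5, -3) — d² to each: A:164, B:166, C:98 → nearest is C
3 of the 3 points have C as nearest.

3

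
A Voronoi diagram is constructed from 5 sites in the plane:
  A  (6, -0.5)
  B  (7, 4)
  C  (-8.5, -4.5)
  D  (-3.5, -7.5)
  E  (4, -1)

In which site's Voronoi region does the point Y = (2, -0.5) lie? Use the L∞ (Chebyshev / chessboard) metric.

E

d(Y,A) = max(4, 0) = 4
d(Y,B) = max(5, 4.5) = 5
d(Y,C) = max(10.5, 4) = 10.5
d(Y,D) = max(5.5, 7) = 7
d(Y,E) = max(2, 0.5) = 2
E is nearest.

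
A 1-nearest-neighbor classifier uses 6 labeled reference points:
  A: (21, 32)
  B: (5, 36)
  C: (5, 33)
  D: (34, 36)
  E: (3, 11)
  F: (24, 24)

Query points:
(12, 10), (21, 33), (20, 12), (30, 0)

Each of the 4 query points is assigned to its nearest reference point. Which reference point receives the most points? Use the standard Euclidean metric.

(12, 10) — d² to each: A:565, B:725, C:578, D:1160, E:82, F:340 → nearest is E
(21, 33) — d² to each: A:1, B:265, C:256, D:178, E:808, F:90 → nearest is A
(20, 12) — d² to each: A:401, B:801, C:666, D:772, E:290, F:160 → nearest is F
(30, 0) — d² to each: A:1105, B:1921, C:1714, D:1312, E:850, F:612 → nearest is F
Tally — A:1, E:1, F:2. F captures the most (2).

F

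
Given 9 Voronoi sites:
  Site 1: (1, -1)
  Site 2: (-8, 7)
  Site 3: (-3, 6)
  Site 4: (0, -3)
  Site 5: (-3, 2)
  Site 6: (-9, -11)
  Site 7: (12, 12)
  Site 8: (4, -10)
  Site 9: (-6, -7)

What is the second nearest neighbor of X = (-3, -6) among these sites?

Site 4

Squared Euclidean distances:
d²(X, Site 1) = (-3−1)² + (-6−(-1))² = 16 + 25 = 41
d²(X, Site 2) = (-3−(-8))² + (-6−7)² = 25 + 169 = 194
d²(X, Site 3) = (-3−(-3))² + (-6−6)² = 0 + 144 = 144
d²(X, Site 4) = (-3−0)² + (-6−(-3))² = 9 + 9 = 18
d²(X, Site 5) = (-3−(-3))² + (-6−2)² = 0 + 64 = 64
d²(X, Site 6) = (-3−(-9))² + (-6−(-11))² = 36 + 25 = 61
d²(X, Site 7) = (-3−12)² + (-6−12)² = 225 + 324 = 549
d²(X, Site 8) = (-3−4)² + (-6−(-10))² = 49 + 16 = 65
d²(X, Site 9) = (-3−(-6))² + (-6−(-7))² = 9 + 1 = 10
Sorted ascending: Site 9, Site 4, Site 1, … — the second-nearest is Site 4.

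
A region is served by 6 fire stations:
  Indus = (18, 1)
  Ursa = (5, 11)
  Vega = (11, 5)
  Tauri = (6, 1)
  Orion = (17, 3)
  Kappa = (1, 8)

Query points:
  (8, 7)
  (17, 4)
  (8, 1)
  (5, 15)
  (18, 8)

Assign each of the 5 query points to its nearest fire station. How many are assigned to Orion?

(8, 7) — d² to each: Indus:136, Ursa:25, Vega:13, Tauri:40, Orion:97, Kappa:50 → nearest is Vega
(17, 4) — d² to each: Indus:10, Ursa:193, Vega:37, Tauri:130, Orion:1, Kappa:272 → nearest is Orion
(8, 1) — d² to each: Indus:100, Ursa:109, Vega:25, Tauri:4, Orion:85, Kappa:98 → nearest is Tauri
(5, 15) — d² to each: Indus:365, Ursa:16, Vega:136, Tauri:197, Orion:288, Kappa:65 → nearest is Ursa
(18, 8) — d² to each: Indus:49, Ursa:178, Vega:58, Tauri:193, Orion:26, Kappa:289 → nearest is Orion
2 of the 5 points have Orion as nearest.

2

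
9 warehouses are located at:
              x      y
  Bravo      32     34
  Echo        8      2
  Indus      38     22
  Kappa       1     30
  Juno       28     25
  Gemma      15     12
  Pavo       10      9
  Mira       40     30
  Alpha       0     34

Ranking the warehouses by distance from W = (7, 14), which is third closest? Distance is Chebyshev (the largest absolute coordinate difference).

Echo

d(W, Bravo) = max(25, 20) = 25
d(W, Echo) = max(1, 12) = 12
d(W, Indus) = max(31, 8) = 31
d(W, Kappa) = max(6, 16) = 16
d(W, Juno) = max(21, 11) = 21
d(W, Gemma) = max(8, 2) = 8
d(W, Pavo) = max(3, 5) = 5
d(W, Mira) = max(33, 16) = 33
d(W, Alpha) = max(7, 20) = 20
Sorted ascending: Pavo, Gemma, Echo, Kappa, … — the third-nearest is Echo.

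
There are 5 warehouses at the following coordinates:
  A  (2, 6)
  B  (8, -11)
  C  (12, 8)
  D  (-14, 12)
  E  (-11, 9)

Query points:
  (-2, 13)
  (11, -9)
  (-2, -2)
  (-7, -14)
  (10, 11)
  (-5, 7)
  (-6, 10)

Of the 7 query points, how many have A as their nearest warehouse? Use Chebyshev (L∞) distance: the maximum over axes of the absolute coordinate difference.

(-2, 13) — d to each: A:7, B:24, C:14, D:12, E:9 → nearest is A
(11, -9) — d to each: A:15, B:3, C:17, D:25, E:22 → nearest is B
(-2, -2) — d to each: A:8, B:10, C:14, D:14, E:11 → nearest is A
(-7, -14) — d to each: A:20, B:15, C:22, D:26, E:23 → nearest is B
(10, 11) — d to each: A:8, B:22, C:3, D:24, E:21 → nearest is C
(-5, 7) — d to each: A:7, B:18, C:17, D:9, E:6 → nearest is E
(-6, 10) — d to each: A:8, B:21, C:18, D:8, E:5 → nearest is E
2 of the 7 points have A as nearest.

2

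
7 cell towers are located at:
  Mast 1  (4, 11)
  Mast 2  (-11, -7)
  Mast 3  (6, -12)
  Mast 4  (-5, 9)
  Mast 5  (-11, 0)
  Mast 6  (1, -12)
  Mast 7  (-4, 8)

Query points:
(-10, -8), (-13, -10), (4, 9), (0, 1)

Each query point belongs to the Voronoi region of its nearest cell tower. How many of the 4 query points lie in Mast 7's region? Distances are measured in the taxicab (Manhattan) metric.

1

(-10, -8) — d to each: Mast 1:33, Mast 2:2, Mast 3:20, Mast 4:22, Mast 5:9, Mast 6:15, Mast 7:22 → nearest is Mast 2
(-13, -10) — d to each: Mast 1:38, Mast 2:5, Mast 3:21, Mast 4:27, Mast 5:12, Mast 6:16, Mast 7:27 → nearest is Mast 2
(4, 9) — d to each: Mast 1:2, Mast 2:31, Mast 3:23, Mast 4:9, Mast 5:24, Mast 6:24, Mast 7:9 → nearest is Mast 1
(0, 1) — d to each: Mast 1:14, Mast 2:19, Mast 3:19, Mast 4:13, Mast 5:12, Mast 6:14, Mast 7:11 → nearest is Mast 7
1 of the 4 points has Mast 7 as nearest.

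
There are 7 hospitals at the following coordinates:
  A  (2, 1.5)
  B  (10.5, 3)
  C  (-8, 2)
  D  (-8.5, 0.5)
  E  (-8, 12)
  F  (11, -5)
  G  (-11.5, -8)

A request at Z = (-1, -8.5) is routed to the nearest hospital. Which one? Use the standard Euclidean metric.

Compare squared distances (the ordering matches that of the actual distances):
|ZA|² = (-1−2)² + (-8.5−1.5)² = 9 + 100 = 109
|ZB|² = (-1−10.5)² + (-8.5−3)² = 132.25 + 132.25 = 264.5
|ZC|² = (-1−(-8))² + (-8.5−2)² = 49 + 110.25 = 159.25
|ZD|² = (-1−(-8.5))² + (-8.5−0.5)² = 56.25 + 81 = 137.25
|ZE|² = (-1−(-8))² + (-8.5−12)² = 49 + 420.25 = 469.25
|ZF|² = (-1−11)² + (-8.5−(-5))² = 144 + 12.25 = 156.25
|ZG|² = (-1−(-11.5))² + (-8.5−(-8))² = 110.25 + 0.25 = 110.5
Minimum is at A.

A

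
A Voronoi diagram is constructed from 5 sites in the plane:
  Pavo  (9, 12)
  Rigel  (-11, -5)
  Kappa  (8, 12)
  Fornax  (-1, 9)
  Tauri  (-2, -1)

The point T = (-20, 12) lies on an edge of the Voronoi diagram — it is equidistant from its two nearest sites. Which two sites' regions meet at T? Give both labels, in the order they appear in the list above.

Rigel and Fornax

Squared distances from T to each site:
d²(T, Pavo) = (-20−9)² + (12−12)² = 841 + 0 = 841
d²(T, Rigel) = (-20−(-11))² + (12−(-5))² = 81 + 289 = 370
d²(T, Kappa) = (-20−8)² + (12−12)² = 784 + 0 = 784
d²(T, Fornax) = (-20−(-1))² + (12−9)² = 361 + 9 = 370
d²(T, Tauri) = (-20−(-2))² + (12−(-1))² = 324 + 169 = 493
T is equidistant from Rigel and Fornax (both at squared distance 370), and every other site is strictly farther — so T lies on the Rigel–Fornax Voronoi edge.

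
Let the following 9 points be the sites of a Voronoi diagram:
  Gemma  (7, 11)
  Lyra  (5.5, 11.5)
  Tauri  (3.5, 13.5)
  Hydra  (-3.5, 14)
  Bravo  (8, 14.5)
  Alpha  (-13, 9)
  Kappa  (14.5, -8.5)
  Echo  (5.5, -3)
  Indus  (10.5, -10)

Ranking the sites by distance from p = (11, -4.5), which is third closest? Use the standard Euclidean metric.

Echo

Compare squared distances (the ordering matches that of the actual distances):
d²(p, Gemma) = (11−7)² + (-4.5−11)² = 16 + 240.25 = 256.25
d²(p, Lyra) = (11−5.5)² + (-4.5−11.5)² = 30.25 + 256 = 286.25
d²(p, Tauri) = (11−3.5)² + (-4.5−13.5)² = 56.25 + 324 = 380.25
d²(p, Hydra) = (11−(-3.5))² + (-4.5−14)² = 210.25 + 342.25 = 552.5
d²(p, Bravo) = (11−8)² + (-4.5−14.5)² = 9 + 361 = 370
d²(p, Alpha) = (11−(-13))² + (-4.5−9)² = 576 + 182.25 = 758.25
d²(p, Kappa) = (11−14.5)² + (-4.5−(-8.5))² = 12.25 + 16 = 28.25
d²(p, Echo) = (11−5.5)² + (-4.5−(-3))² = 30.25 + 2.25 = 32.5
d²(p, Indus) = (11−10.5)² + (-4.5−(-10))² = 0.25 + 30.25 = 30.5
Sorted ascending: Kappa, Indus, Echo, Gemma, … — the third-nearest is Echo.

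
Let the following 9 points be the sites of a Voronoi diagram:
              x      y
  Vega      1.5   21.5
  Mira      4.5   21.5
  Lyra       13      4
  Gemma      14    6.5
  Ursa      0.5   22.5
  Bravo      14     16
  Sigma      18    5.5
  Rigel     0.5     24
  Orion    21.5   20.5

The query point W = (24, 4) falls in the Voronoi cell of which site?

Sigma

Compare squared distances (the ordering matches that of the actual distances):
d²(W, Vega) = (24−1.5)² + (4−21.5)² = 506.25 + 306.25 = 812.5
d²(W, Mira) = (24−4.5)² + (4−21.5)² = 380.25 + 306.25 = 686.5
d²(W, Lyra) = (24−13)² + (4−4)² = 121 + 0 = 121
d²(W, Gemma) = (24−14)² + (4−6.5)² = 100 + 6.25 = 106.25
d²(W, Ursa) = (24−0.5)² + (4−22.5)² = 552.25 + 342.25 = 894.5
d²(W, Bravo) = (24−14)² + (4−16)² = 100 + 144 = 244
d²(W, Sigma) = (24−18)² + (4−5.5)² = 36 + 2.25 = 38.25
d²(W, Rigel) = (24−0.5)² + (4−24)² = 552.25 + 400 = 952.25
d²(W, Orion) = (24−21.5)² + (4−20.5)² = 6.25 + 272.25 = 278.5
Minimum is at Sigma.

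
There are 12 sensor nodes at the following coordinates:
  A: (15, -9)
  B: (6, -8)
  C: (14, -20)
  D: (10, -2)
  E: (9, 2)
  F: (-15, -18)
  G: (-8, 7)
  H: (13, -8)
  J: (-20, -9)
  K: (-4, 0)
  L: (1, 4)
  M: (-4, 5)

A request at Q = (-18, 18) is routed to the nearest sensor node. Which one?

Compare squared distances (the ordering matches that of the actual distances):
|QA|² = (-18−15)² + (18−(-9))² = 1089 + 729 = 1818
|QB|² = (-18−6)² + (18−(-8))² = 576 + 676 = 1252
|QC|² = (-18−14)² + (18−(-20))² = 1024 + 1444 = 2468
|QD|² = (-18−10)² + (18−(-2))² = 784 + 400 = 1184
|QE|² = (-18−9)² + (18−2)² = 729 + 256 = 985
|QF|² = (-18−(-15))² + (18−(-18))² = 9 + 1296 = 1305
|QG|² = (-18−(-8))² + (18−7)² = 100 + 121 = 221
|QH|² = (-18−13)² + (18−(-8))² = 961 + 676 = 1637
|QJ|² = (-18−(-20))² + (18−(-9))² = 4 + 729 = 733
|QK|² = (-18−(-4))² + (18−0)² = 196 + 324 = 520
|QL|² = (-18−1)² + (18−4)² = 361 + 196 = 557
|QM|² = (-18−(-4))² + (18−5)² = 196 + 169 = 365
The smallest is to G, so Q lies in the Voronoi region of G.

G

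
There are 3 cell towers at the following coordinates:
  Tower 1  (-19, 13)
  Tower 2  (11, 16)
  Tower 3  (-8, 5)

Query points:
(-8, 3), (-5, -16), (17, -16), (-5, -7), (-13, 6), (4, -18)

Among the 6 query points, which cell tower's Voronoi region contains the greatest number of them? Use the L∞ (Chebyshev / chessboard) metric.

Tower 3

(-8, 3) — d to each: Tower 1:11, Tower 2:19, Tower 3:2 → nearest is Tower 3
(-5, -16) — d to each: Tower 1:29, Tower 2:32, Tower 3:21 → nearest is Tower 3
(17, -16) — d to each: Tower 1:36, Tower 2:32, Tower 3:25 → nearest is Tower 3
(-5, -7) — d to each: Tower 1:20, Tower 2:23, Tower 3:12 → nearest is Tower 3
(-13, 6) — d to each: Tower 1:7, Tower 2:24, Tower 3:5 → nearest is Tower 3
(4, -18) — d to each: Tower 1:31, Tower 2:34, Tower 3:23 → nearest is Tower 3
Tally — Tower 3:6. Tower 3 captures the most (6).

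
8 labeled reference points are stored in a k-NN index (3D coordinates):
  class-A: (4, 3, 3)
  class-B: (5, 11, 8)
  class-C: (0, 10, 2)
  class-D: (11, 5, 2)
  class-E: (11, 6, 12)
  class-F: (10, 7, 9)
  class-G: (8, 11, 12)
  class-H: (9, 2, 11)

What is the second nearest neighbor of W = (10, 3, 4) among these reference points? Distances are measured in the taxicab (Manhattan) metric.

d(W, class-A) = 6 + 0 + 1 = 7
d(W, class-B) = 5 + 8 + 4 = 17
d(W, class-C) = 10 + 7 + 2 = 19
d(W, class-D) = 1 + 2 + 2 = 5
d(W, class-E) = 1 + 3 + 8 = 12
d(W, class-F) = 0 + 4 + 5 = 9
d(W, class-G) = 2 + 8 + 8 = 18
d(W, class-H) = 1 + 1 + 7 = 9
Sorted ascending: class-D, class-A, class-F, … — the second-nearest is class-A.

class-A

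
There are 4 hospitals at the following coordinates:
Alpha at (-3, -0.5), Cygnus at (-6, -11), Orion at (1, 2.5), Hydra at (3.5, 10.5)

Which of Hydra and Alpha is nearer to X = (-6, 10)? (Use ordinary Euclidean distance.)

Compare squared distances:
d²(X, Hydra) = (-6−3.5)² + (10−10.5)² = 90.25 + 0.25 = 90.5
d²(X, Alpha) = (-6−(-3))² + (10−(-0.5))² = 9 + 110.25 = 119.25
90.5 < 119.25, so Hydra is closer.

Hydra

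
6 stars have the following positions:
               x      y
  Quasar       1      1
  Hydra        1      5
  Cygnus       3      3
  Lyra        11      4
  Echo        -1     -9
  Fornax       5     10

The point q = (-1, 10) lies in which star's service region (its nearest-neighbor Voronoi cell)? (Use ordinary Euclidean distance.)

Squared Euclidean distances:
d²(q, Quasar) = (-1−1)² + (10−1)² = 4 + 81 = 85
d²(q, Hydra) = (-1−1)² + (10−5)² = 4 + 25 = 29
d²(q, Cygnus) = (-1−3)² + (10−3)² = 16 + 49 = 65
d²(q, Lyra) = (-1−11)² + (10−4)² = 144 + 36 = 180
d²(q, Echo) = (-1−(-1))² + (10−(-9))² = 0 + 361 = 361
d²(q, Fornax) = (-1−5)² + (10−10)² = 36 + 0 = 36
Minimum is at Hydra.

Hydra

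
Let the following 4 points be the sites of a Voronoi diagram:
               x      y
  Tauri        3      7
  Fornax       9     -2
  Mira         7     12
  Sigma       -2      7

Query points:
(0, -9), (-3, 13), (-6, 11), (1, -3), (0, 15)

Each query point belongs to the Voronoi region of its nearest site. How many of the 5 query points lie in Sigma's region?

2

(0, -9) — d² to each: Tauri:265, Fornax:130, Mira:490, Sigma:260 → nearest is Fornax
(-3, 13) — d² to each: Tauri:72, Fornax:369, Mira:101, Sigma:37 → nearest is Sigma
(-6, 11) — d² to each: Tauri:97, Fornax:394, Mira:170, Sigma:32 → nearest is Sigma
(1, -3) — d² to each: Tauri:104, Fornax:65, Mira:261, Sigma:109 → nearest is Fornax
(0, 15) — d² to each: Tauri:73, Fornax:370, Mira:58, Sigma:68 → nearest is Mira
2 of the 5 points have Sigma as nearest.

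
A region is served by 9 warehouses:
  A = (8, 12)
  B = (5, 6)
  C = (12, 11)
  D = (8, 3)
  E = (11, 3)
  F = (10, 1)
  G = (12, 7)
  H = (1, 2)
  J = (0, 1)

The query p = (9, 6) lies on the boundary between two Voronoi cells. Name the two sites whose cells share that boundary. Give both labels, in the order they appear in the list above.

Squared distances from p to each site:
|pA|² = 1 + 36 = 37
|pB|² = 16 + 0 = 16
|pC|² = 9 + 25 = 34
|pD|² = 1 + 9 = 10
|pE|² = 4 + 9 = 13
|pF|² = 1 + 25 = 26
|pG|² = 9 + 1 = 10
|pH|² = 64 + 16 = 80
|pJ|² = 81 + 25 = 106
p is equidistant from D and G (both at squared distance 10), and every other site is strictly farther — so p lies on the D–G Voronoi edge.

D and G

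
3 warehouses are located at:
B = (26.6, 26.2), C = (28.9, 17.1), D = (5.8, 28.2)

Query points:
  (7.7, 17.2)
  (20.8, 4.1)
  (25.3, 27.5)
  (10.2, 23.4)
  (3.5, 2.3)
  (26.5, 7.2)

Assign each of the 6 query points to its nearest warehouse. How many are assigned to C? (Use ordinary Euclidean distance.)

(7.7, 17.2) — d² to each: B:438.21, C:449.45, D:124.61 → nearest is D
(20.8, 4.1) — d² to each: B:522.05, C:234.61, D:805.81 → nearest is C
(25.3, 27.5) — d² to each: B:3.38, C:121.12, D:380.74 → nearest is B
(10.2, 23.4) — d² to each: B:276.8, C:389.38, D:42.4 → nearest is D
(3.5, 2.3) — d² to each: B:1104.82, C:864.2, D:676.1 → nearest is D
(26.5, 7.2) — d² to each: B:361.01, C:103.77, D:869.49 → nearest is C
2 of the 6 points have C as nearest.

2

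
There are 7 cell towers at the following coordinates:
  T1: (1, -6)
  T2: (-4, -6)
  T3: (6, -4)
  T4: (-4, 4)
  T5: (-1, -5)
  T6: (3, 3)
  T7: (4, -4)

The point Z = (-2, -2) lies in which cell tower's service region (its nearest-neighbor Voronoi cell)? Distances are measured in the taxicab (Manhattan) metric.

T5

d(Z,T1) = 3 + 4 = 7
d(Z,T2) = 2 + 4 = 6
d(Z,T3) = 8 + 2 = 10
d(Z,T4) = 2 + 6 = 8
d(Z,T5) = 1 + 3 = 4
d(Z,T6) = 5 + 5 = 10
d(Z,T7) = 6 + 2 = 8
Minimum is at T5.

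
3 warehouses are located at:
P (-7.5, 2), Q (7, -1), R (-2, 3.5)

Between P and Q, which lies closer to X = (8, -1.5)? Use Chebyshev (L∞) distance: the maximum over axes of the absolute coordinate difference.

d(X,P) = max(15.5, 3.5) = 15.5
d(X,Q) = max(1, 0.5) = 1
15.5 > 1, so Q is closer.

Q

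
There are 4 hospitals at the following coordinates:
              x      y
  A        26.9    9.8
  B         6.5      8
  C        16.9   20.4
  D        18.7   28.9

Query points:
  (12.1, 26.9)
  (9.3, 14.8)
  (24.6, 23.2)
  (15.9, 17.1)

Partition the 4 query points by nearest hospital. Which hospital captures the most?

(12.1, 26.9) — d² to each: A:511.45, B:388.57, C:65.29, D:47.56 → nearest is D
(9.3, 14.8) — d² to each: A:334.76, B:54.08, C:89.12, D:287.17 → nearest is B
(24.6, 23.2) — d² to each: A:184.85, B:558.65, C:67.13, D:67.3 → nearest is C
(15.9, 17.1) — d² to each: A:174.29, B:171.17, C:11.89, D:147.08 → nearest is C
Tally — B:1, C:2, D:1. C captures the most (2).

C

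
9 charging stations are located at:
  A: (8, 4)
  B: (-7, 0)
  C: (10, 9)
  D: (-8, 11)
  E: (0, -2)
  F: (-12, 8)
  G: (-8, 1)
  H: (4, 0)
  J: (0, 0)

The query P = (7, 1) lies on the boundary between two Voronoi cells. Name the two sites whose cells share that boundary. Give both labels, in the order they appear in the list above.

A and H

Squared distances from P to each site:
|PA|² = 1 + 9 = 10
|PB|² = 196 + 1 = 197
|PC|² = 9 + 64 = 73
|PD|² = 225 + 100 = 325
|PE|² = 49 + 9 = 58
|PF|² = 361 + 49 = 410
|PG|² = 225 + 0 = 225
|PH|² = 9 + 1 = 10
|PJ|² = 49 + 1 = 50
P is equidistant from A and H (both at squared distance 10), and every other site is strictly farther — so P lies on the A–H Voronoi edge.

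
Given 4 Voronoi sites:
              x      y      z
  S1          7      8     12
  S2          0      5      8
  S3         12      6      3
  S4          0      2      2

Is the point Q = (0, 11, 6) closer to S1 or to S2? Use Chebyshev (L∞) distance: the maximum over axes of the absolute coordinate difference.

S2

d(Q,S1) = max(7, 3, 6) = 7
d(Q,S2) = max(0, 6, 2) = 6
7 > 6, so S2 is closer.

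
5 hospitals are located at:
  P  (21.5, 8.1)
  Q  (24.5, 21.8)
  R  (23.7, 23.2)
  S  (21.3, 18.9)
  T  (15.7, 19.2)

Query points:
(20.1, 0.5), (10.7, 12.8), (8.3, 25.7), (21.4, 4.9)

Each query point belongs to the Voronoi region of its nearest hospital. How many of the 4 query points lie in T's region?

2

(20.1, 0.5) — d² to each: P:59.72, Q:473.05, R:528.25, S:340, T:369.05 → nearest is P
(10.7, 12.8) — d² to each: P:138.73, Q:271.44, R:277.16, S:149.57, T:65.96 → nearest is T
(8.3, 25.7) — d² to each: P:484, Q:277.65, R:243.41, S:215.24, T:97.01 → nearest is T
(21.4, 4.9) — d² to each: P:10.25, Q:295.22, R:340.18, S:196.01, T:236.98 → nearest is P
2 of the 4 points have T as nearest.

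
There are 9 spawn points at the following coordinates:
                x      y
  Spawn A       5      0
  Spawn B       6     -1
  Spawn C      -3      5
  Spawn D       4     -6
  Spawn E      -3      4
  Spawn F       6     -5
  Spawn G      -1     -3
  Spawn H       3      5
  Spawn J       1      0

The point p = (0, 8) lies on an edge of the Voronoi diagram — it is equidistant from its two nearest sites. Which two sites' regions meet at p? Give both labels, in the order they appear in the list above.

Squared distances from p to each site:
d²(p, Spawn A) = 25 + 64 = 89
d²(p, Spawn B) = 36 + 81 = 117
d²(p, Spawn C) = 9 + 9 = 18
d²(p, Spawn D) = 16 + 196 = 212
d²(p, Spawn E) = 9 + 16 = 25
d²(p, Spawn F) = 36 + 169 = 205
d²(p, Spawn G) = 1 + 121 = 122
d²(p, Spawn H) = 9 + 9 = 18
d²(p, Spawn J) = 1 + 64 = 65
p is equidistant from Spawn C and Spawn H (both at squared distance 18), and every other site is strictly farther — so p lies on the Spawn C–Spawn H Voronoi edge.

Spawn C and Spawn H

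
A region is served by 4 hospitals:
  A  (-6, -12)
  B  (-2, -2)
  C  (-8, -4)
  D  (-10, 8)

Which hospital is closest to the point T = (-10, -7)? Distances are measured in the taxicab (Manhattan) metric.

d(T,A) = |-10−(-6)| + |-7−(-12)| = 4 + 5 = 9
d(T,B) = |-10−(-2)| + |-7−(-2)| = 8 + 5 = 13
d(T,C) = |-10−(-8)| + |-7−(-4)| = 2 + 3 = 5
d(T,D) = |-10−(-10)| + |-7−8| = 0 + 15 = 15
Minimum is at C.

C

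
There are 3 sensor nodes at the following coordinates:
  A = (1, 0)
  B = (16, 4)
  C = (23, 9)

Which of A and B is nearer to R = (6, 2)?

A

Compare squared distances:
|RA|² = (6−1)² + (2−0)² = 25 + 4 = 29
|RB|² = (6−16)² + (2−4)² = 100 + 4 = 104
29 < 104, so A is closer.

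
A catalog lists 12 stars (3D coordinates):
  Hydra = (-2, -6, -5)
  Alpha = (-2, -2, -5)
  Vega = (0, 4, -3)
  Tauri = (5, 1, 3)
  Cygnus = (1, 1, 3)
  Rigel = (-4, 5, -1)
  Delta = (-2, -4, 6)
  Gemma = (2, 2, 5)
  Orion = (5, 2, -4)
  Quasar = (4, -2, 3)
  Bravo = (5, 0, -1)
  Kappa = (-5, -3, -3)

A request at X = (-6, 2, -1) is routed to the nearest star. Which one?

Compare squared distances (the ordering matches that of the actual distances):
d²(X, Hydra) = 16 + 64 + 16 = 96
d²(X, Alpha) = 16 + 16 + 16 = 48
d²(X, Vega) = 36 + 4 + 4 = 44
d²(X, Tauri) = 121 + 1 + 16 = 138
d²(X, Cygnus) = 49 + 1 + 16 = 66
d²(X, Rigel) = 4 + 9 + 0 = 13
d²(X, Delta) = 16 + 36 + 49 = 101
d²(X, Gemma) = 64 + 0 + 36 = 100
d²(X, Orion) = 121 + 0 + 9 = 130
d²(X, Quasar) = 100 + 16 + 16 = 132
d²(X, Bravo) = 121 + 4 + 0 = 125
d²(X, Kappa) = 1 + 25 + 4 = 30
The smallest is to Rigel, so X lies in the Voronoi region of Rigel.

Rigel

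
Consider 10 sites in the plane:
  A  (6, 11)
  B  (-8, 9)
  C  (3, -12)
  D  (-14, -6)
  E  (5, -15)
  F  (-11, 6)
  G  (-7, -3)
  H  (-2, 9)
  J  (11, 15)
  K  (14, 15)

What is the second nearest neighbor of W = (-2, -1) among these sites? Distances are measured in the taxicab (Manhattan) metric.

H

d(W,A) = |-2−6| + |-1−11| = 8 + 12 = 20
d(W,B) = |-2−(-8)| + |-1−9| = 6 + 10 = 16
d(W,C) = |-2−3| + |-1−(-12)| = 5 + 11 = 16
d(W,D) = |-2−(-14)| + |-1−(-6)| = 12 + 5 = 17
d(W,E) = |-2−5| + |-1−(-15)| = 7 + 14 = 21
d(W,F) = |-2−(-11)| + |-1−6| = 9 + 7 = 16
d(W,G) = |-2−(-7)| + |-1−(-3)| = 5 + 2 = 7
d(W,H) = |-2−(-2)| + |-1−9| = 0 + 10 = 10
d(W,J) = |-2−11| + |-1−15| = 13 + 16 = 29
d(W,K) = |-2−14| + |-1−15| = 16 + 16 = 32
Sorted ascending: G, H, B, … — the second-nearest is H.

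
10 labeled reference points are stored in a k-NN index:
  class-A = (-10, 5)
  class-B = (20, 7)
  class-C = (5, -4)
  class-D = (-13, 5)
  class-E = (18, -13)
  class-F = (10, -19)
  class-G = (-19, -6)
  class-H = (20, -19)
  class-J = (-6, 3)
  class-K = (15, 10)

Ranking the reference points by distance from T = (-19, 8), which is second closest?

class-A

Since √ is increasing, it suffices to compare squared distances:
d²(T, class-A) = 81 + 9 = 90
d²(T, class-B) = 1521 + 1 = 1522
d²(T, class-C) = 576 + 144 = 720
d²(T, class-D) = 36 + 9 = 45
d²(T, class-E) = 1369 + 441 = 1810
d²(T, class-F) = 841 + 729 = 1570
d²(T, class-G) = 0 + 196 = 196
d²(T, class-H) = 1521 + 729 = 2250
d²(T, class-J) = 169 + 25 = 194
d²(T, class-K) = 1156 + 4 = 1160
Sorted ascending: class-D, class-A, class-J, … — the second-nearest is class-A.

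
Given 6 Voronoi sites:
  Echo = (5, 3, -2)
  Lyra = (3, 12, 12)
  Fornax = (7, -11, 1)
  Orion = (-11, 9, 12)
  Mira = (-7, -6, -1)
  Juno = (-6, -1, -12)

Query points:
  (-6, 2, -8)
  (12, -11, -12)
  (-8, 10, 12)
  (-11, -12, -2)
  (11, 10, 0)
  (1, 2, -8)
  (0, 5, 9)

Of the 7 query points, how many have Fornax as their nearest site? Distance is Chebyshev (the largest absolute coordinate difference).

1

(-6, 2, -8) — d to each: Echo:11, Lyra:20, Fornax:13, Orion:20, Mira:8, Juno:4 → nearest is Juno
(12, -11, -12) — d to each: Echo:14, Lyra:24, Fornax:13, Orion:24, Mira:19, Juno:18 → nearest is Fornax
(-8, 10, 12) — d to each: Echo:14, Lyra:11, Fornax:21, Orion:3, Mira:16, Juno:24 → nearest is Orion
(-11, -12, -2) — d to each: Echo:16, Lyra:24, Fornax:18, Orion:21, Mira:6, Juno:11 → nearest is Mira
(11, 10, 0) — d to each: Echo:7, Lyra:12, Fornax:21, Orion:22, Mira:18, Juno:17 → nearest is Echo
(1, 2, -8) — d to each: Echo:6, Lyra:20, Fornax:13, Orion:20, Mira:8, Juno:7 → nearest is Echo
(0, 5, 9) — d to each: Echo:11, Lyra:7, Fornax:16, Orion:11, Mira:11, Juno:21 → nearest is Lyra
1 of the 7 points has Fornax as nearest.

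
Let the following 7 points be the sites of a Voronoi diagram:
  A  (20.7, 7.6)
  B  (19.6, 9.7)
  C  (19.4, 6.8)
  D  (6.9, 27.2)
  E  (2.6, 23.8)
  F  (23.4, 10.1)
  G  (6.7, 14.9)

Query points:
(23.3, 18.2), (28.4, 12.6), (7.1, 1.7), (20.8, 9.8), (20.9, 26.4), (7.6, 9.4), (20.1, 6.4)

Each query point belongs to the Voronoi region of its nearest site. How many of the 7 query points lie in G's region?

(23.3, 18.2) — d² to each: A:119.12, B:85.94, C:145.17, D:349.96, E:459.85, F:65.62, G:286.45 → nearest is F
(28.4, 12.6) — d² to each: A:84.29, B:85.85, C:114.64, D:675.41, E:791.08, F:31.25, G:476.18 → nearest is F
(7.1, 1.7) — d² to each: A:219.77, B:220.25, C:177.3, D:650.29, E:508.66, F:336.25, G:174.4 → nearest is G
(20.8, 9.8) — d² to each: A:4.85, B:1.45, C:10.96, D:495.97, E:527.24, F:6.85, G:224.82 → nearest is B
(20.9, 26.4) — d² to each: A:353.48, B:280.58, C:386.41, D:196.64, E:341.65, F:271.94, G:333.89 → nearest is D
(7.6, 9.4) — d² to each: A:174.85, B:144.09, C:146, D:317.33, E:232.36, F:250.13, G:31.06 → nearest is G
(20.1, 6.4) — d² to each: A:1.8, B:11.14, C:0.65, D:606.88, E:609.01, F:24.58, G:251.81 → nearest is C
2 of the 7 points have G as nearest.

2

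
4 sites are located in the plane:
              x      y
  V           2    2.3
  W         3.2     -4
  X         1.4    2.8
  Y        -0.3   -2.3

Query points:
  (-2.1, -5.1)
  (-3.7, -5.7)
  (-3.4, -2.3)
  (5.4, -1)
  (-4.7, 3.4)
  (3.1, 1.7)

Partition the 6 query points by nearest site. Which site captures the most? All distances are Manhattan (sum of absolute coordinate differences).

Y

(-2.1, -5.1) — d to each: V:11.5, W:6.4, X:11.4, Y:4.6 → nearest is Y
(-3.7, -5.7) — d to each: V:13.7, W:8.6, X:13.6, Y:6.8 → nearest is Y
(-3.4, -2.3) — d to each: V:10, W:8.3, X:9.9, Y:3.1 → nearest is Y
(5.4, -1) — d to each: V:6.7, W:5.2, X:7.8, Y:7 → nearest is W
(-4.7, 3.4) — d to each: V:7.8, W:15.3, X:6.7, Y:10.1 → nearest is X
(3.1, 1.7) — d to each: V:1.7, W:5.8, X:2.8, Y:7.4 → nearest is V
Tally — V:1, W:1, X:1, Y:3. Y captures the most (3).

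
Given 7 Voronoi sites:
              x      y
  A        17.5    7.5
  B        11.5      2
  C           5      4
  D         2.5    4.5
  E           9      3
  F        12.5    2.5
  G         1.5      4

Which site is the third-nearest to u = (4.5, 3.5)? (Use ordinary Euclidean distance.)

G

Compare squared distances (the ordering matches that of the actual distances):
|uA|² = 169 + 16 = 185
|uB|² = 49 + 2.25 = 51.25
|uC|² = 0.25 + 0.25 = 0.5
|uD|² = 4 + 1 = 5
|uE|² = 20.25 + 0.25 = 20.5
|uF|² = 64 + 1 = 65
|uG|² = 9 + 0.25 = 9.25
Sorted ascending: C, D, G, E, … — the third-nearest is G.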